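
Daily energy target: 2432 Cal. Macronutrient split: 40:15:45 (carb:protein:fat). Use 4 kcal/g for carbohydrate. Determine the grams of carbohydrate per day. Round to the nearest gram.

243 g/day

Carbohydrate energy = 40% × 2432 = 972.8 kcal.
At 4 kcal/g: 972.8 ÷ 4 = 243.2 g.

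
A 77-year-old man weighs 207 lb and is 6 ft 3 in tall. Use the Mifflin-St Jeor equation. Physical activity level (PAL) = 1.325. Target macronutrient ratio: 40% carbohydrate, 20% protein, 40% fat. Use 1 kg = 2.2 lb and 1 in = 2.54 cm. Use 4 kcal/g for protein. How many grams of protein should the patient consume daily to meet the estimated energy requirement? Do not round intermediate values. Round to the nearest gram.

116 g/day

Convert to metric: weight = 207 ÷ 2.2 = 94.0909 kg; height = (6×12 + 3) × 2.54 = 75 × 2.54 = 190.5 cm.
Mifflin-St Jeor (male): BMR = 10(94.0909) + 6.25(190.5) − 5(77) + 5 = 940.9091 + 1190.625 − 385 + 5 = 1751.5341 kcal/day.
TEE = 1751.5341 × 1.325 = 2320.7827 kcal/day.
Protein energy = 20% × 2320.7827 = 464.1565 kcal.
Protein = 464.1565 ÷ 4 kcal/g = 116.0391 g.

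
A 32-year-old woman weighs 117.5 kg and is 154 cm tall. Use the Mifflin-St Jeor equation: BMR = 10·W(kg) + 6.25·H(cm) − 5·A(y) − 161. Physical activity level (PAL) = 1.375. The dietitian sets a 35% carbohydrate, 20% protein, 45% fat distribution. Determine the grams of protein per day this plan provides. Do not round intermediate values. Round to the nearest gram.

125 g/day

Mifflin-St Jeor (female): BMR = 10(117.5) + 6.25(154) − 5(32) − 161 = 1175 + 962.5 − 160 − 161 = 1816.5 kcal/day.
TEE = 1816.5 × 1.375 = 2497.6875 kcal/day.
Protein energy = 20% × 2497.6875 = 499.5375 kcal.
Protein = 499.5375 ÷ 4 kcal/g = 124.8844 g.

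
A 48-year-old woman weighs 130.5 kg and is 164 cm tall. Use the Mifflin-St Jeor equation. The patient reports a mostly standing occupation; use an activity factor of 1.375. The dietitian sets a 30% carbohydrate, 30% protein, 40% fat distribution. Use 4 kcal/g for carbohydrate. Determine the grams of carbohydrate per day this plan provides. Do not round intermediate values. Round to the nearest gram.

199 g/day

Mifflin-St Jeor (female): BMR = 10(130.5) + 6.25(164) − 5(48) − 161 = 1305 + 1025 − 240 − 161 = 1929 kcal/day.
TEE = 1929 × 1.375 = 2652.375 kcal/day.
Carbohydrate energy = 30% × 2652.375 = 795.7125 kcal.
Carbohydrate = 795.7125 ÷ 4 kcal/g = 198.9281 g.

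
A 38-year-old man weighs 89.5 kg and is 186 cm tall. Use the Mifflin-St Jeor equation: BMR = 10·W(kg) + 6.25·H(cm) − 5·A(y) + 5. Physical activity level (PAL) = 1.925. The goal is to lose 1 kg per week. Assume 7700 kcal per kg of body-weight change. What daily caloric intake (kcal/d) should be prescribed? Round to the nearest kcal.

Mifflin-St Jeor (male): BMR = 10(89.5) + 6.25(186) − 5(38) + 5 = 895 + 1162.5 − 190 + 5 = 1872.5 kcal/day.
TEE = 1872.5 × 1.925 = 3604.5625 kcal/day.
Required daily deficit = 1 × 7700 ÷ 7 = 1100 kcal/day.
Target intake = 3604.5625 − 1100 = 2504.5625 kcal/day.

2505 kcal/d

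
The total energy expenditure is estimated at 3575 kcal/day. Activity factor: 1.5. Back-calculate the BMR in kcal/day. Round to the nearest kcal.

BMR = TEE ÷ activity factor = 3575 ÷ 1.5 = 2383.3333 kcal/day.

2383 kcal/day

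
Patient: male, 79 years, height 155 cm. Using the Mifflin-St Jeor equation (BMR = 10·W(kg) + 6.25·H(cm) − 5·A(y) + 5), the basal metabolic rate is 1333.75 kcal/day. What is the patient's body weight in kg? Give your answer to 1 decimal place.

1333.75 = 10·W + 6.25(155) − 5(79) + 5
10·W = 1333.75 − 578.75 = 755, so W = 75.5 kg.

75.5 kg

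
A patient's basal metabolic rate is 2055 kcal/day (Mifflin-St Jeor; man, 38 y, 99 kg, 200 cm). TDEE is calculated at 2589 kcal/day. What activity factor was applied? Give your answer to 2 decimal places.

Activity factor = TEE ÷ BMR = 2589 ÷ 2055 = 1.26.

1.26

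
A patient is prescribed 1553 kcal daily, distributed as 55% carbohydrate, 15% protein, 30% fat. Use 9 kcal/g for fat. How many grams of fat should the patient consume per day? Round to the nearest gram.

52 g/day

Fat energy = 30% × 1553 = 465.9 kcal.
At 9 kcal/g: 465.9 ÷ 9 = 51.7667 g.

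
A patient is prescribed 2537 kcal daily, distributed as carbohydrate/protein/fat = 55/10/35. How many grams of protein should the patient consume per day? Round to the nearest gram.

Protein energy = 10% × 2537 = 253.7 kcal.
At 4 kcal/g: 253.7 ÷ 4 = 63.425 g.

63 g/day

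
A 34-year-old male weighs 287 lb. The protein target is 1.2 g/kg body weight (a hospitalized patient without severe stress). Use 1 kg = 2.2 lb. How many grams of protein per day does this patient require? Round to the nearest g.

Weight in kg = 287 ÷ 2.2 = 130.4545 kg.
Protein = 1.2 g/kg × 130.4545 kg = 156.5455 g/day.

157 g/day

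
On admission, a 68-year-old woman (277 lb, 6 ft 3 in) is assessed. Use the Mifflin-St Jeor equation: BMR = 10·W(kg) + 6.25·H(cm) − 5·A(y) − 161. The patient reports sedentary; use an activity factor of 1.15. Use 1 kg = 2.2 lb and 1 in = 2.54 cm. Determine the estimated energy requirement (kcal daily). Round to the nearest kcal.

2241 kcal daily

Convert to metric: weight = 277 ÷ 2.2 = 125.9091 kg; height = (6×12 + 3) × 2.54 = 75 × 2.54 = 190.5 cm.
Mifflin-St Jeor (female): BMR = 10(125.9091) + 6.25(190.5) − 5(68) − 161 = 1259.0909 + 1190.625 − 340 − 161 = 1948.7159 kcal/day.
TEE = BMR × activity factor = 1948.7159 × 1.15 = 2241.0233 kcal/day.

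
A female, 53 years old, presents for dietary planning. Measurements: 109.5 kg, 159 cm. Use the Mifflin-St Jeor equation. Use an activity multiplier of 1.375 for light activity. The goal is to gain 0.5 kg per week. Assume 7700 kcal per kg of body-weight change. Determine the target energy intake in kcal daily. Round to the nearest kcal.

Mifflin-St Jeor (female): BMR = 10(109.5) + 6.25(159) − 5(53) − 161 = 1095 + 993.75 − 265 − 161 = 1662.75 kcal/day.
TEE = 1662.75 × 1.375 = 2286.2813 kcal/day.
Required daily surplus = 0.5 × 7700 ÷ 7 = 550 kcal/day.
Target intake = 2286.2813 + 550 = 2836.2813 kcal/day.

2836 kcal daily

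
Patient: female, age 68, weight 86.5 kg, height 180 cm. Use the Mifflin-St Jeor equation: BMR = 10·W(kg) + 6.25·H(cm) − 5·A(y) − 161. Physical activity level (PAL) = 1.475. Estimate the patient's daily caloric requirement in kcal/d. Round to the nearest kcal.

2196 kcal/d

Mifflin-St Jeor (female): BMR = 10(86.5) + 6.25(180) − 5(68) − 161 = 865 + 1125 − 340 − 161 = 1489 kcal/day.
TEE = BMR × activity factor = 1489 × 1.475 = 2196.275 kcal/day.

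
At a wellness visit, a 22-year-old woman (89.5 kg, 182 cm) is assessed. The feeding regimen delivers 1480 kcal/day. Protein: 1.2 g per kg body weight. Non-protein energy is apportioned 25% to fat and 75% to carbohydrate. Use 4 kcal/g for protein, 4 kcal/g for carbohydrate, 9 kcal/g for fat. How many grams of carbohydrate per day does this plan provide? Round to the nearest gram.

Protein = 1.2 × 89.5 = 107.4 g → 107.4 × 4 = 429.6 kcal.
Non-protein calories = 1480 − 429.6 = 1050.4 kcal.
Fat: 25% × 1050.4 = 262.6 kcal; carbohydrate: 787.8 kcal.
Carbohydrate: 787.8 kcal ÷ 4 kcal/g = 196.95 g.

197 g/day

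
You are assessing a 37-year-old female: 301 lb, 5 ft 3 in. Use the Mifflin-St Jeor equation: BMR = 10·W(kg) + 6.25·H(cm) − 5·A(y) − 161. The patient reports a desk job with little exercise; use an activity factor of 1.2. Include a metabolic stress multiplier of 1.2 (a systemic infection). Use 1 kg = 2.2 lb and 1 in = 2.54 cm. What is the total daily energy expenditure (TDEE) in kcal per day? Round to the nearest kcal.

2912 kcal per day

Convert to metric: weight = 301 ÷ 2.2 = 136.8182 kg; height = (5×12 + 3) × 2.54 = 63 × 2.54 = 160.02 cm.
Mifflin-St Jeor (female): BMR = 10(136.8182) + 6.25(160.02) − 5(37) − 161 = 1368.1818 + 1000.125 − 185 − 161 = 2022.3068 kcal/day.
TEE = BMR × activity factor = 2022.3068 × 1.2 = 2426.7682 kcal/day.
Apply stress factor: 2426.7682 × 1.2 = 2912.1218 kcal/day.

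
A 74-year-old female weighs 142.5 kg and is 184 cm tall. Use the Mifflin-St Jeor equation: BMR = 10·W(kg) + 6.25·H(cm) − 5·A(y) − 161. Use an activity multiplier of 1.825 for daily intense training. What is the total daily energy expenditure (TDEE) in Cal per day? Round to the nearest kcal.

Mifflin-St Jeor (female): BMR = 10(142.5) + 6.25(184) − 5(74) − 161 = 1425 + 1150 − 370 − 161 = 2044 kcal/day.
TEE = BMR × activity factor = 2044 × 1.825 = 3730.3 kcal/day.

3730 Cal per day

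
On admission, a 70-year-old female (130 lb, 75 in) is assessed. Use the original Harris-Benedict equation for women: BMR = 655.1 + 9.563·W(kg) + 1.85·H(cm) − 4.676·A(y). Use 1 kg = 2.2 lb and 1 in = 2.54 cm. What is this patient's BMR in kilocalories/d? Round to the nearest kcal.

Convert to metric: weight = 130 ÷ 2.2 = 59.0909 kg; height = 75 × 2.54 = 190.5 cm.
Harris-Benedict: BMR = 655.1 + 9.563(59.0909) + 1.85(190.5) − 4.676(70) = 1245.2914 kcal/day.

1245 kilocalories/d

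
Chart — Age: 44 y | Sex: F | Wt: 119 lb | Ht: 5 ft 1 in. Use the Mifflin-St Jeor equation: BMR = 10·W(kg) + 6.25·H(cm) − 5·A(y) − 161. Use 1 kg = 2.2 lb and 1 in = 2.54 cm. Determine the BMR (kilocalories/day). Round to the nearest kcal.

Convert to metric: weight = 119 ÷ 2.2 = 54.0909 kg; height = (5×12 + 1) × 2.54 = 61 × 2.54 = 154.94 cm.
Mifflin-St Jeor (female): BMR = 10(54.0909) + 6.25(154.94) − 5(44) − 161 = 540.9091 + 968.375 − 220 − 161 = 1128.2841 kcal/day.

1128 kilocalories/day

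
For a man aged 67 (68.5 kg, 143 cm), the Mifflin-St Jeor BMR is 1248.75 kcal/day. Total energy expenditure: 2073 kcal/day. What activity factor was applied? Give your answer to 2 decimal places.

1.66

Activity factor = TEE ÷ BMR = 2073 ÷ 1248.75 = 1.66.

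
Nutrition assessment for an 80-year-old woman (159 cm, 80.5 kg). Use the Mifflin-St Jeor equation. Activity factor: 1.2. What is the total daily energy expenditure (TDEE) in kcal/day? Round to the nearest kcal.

1485 kcal/day

Mifflin-St Jeor (female): BMR = 10(80.5) + 6.25(159) − 5(80) − 161 = 805 + 993.75 − 400 − 161 = 1237.75 kcal/day.
TEE = BMR × activity factor = 1237.75 × 1.2 = 1485.3 kcal/day.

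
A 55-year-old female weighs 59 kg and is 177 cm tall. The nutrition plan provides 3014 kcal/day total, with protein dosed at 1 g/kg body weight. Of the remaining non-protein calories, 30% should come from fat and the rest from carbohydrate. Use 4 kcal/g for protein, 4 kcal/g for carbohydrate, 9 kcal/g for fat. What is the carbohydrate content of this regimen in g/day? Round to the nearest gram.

Protein = 1 × 59 = 59 g → 59 × 4 = 236 kcal.
Non-protein calories = 3014 − 236 = 2778 kcal.
Fat: 30% × 2778 = 833.4 kcal; carbohydrate: 1944.6 kcal.
Carbohydrate: 1944.6 kcal ÷ 4 kcal/g = 486.15 g.

486 g/day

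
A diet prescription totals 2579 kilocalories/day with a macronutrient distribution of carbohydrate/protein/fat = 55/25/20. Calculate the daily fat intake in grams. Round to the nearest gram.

Fat energy = 20% × 2579 = 515.8 kcal.
At 9 kcal/g: 515.8 ÷ 9 = 57.3111 g.

57 g/day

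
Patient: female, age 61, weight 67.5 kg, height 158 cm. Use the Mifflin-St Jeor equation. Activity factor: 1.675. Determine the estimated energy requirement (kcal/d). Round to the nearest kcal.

2004 kcal/d

Mifflin-St Jeor (female): BMR = 10(67.5) + 6.25(158) − 5(61) − 161 = 675 + 987.5 − 305 − 161 = 1196.5 kcal/day.
TEE = BMR × activity factor = 1196.5 × 1.675 = 2004.1375 kcal/day.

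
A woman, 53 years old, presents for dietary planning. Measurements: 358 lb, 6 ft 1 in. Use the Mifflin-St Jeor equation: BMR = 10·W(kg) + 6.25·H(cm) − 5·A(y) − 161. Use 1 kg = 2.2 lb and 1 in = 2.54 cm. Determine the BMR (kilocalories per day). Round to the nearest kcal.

2360 kilocalories per day

Convert to metric: weight = 358 ÷ 2.2 = 162.7273 kg; height = (6×12 + 1) × 2.54 = 73 × 2.54 = 185.42 cm.
Mifflin-St Jeor (female): BMR = 10(162.7273) + 6.25(185.42) − 5(53) − 161 = 1627.2727 + 1158.875 − 265 − 161 = 2360.1477 kcal/day.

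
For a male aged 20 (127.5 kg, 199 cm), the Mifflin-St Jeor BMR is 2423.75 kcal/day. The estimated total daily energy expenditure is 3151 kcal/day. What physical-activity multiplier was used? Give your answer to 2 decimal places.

Activity factor = TEE ÷ BMR = 3151 ÷ 2423.75 = 1.3.

1.30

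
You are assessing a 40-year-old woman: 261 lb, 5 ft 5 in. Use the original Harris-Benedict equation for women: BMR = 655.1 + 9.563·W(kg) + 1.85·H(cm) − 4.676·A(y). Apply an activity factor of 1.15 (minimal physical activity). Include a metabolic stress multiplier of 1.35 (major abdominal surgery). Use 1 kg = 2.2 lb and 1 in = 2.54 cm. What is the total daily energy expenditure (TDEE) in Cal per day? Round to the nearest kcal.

Convert to metric: weight = 261 ÷ 2.2 = 118.6364 kg; height = (5×12 + 5) × 2.54 = 65 × 2.54 = 165.1 cm.
Harris-Benedict: BMR = 655.1 + 9.563(118.6364) + 1.85(165.1) − 4.676(40) = 1908.0145 kcal/day.
TEE = BMR × activity factor = 1908.0145 × 1.15 = 2194.2167 kcal/day.
Apply stress factor: 2194.2167 × 1.35 = 2962.1926 kcal/day.

2962 Cal per day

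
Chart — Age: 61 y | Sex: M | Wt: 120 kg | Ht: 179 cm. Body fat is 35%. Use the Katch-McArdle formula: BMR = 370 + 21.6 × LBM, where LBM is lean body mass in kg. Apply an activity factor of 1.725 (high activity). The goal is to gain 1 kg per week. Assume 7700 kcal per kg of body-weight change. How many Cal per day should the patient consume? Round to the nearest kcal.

4645 Cal per day

LBM = 120 × (1 − 0.35) = 78 kg. Katch-McArdle: BMR = 370 + 21.6 × 78 = 2054.8 kcal/day.
TEE = 2054.8 × 1.725 = 3544.53 kcal/day.
Required daily surplus = 1 × 7700 ÷ 7 = 1100 kcal/day.
Target intake = 3544.53 + 1100 = 4644.53 kcal/day.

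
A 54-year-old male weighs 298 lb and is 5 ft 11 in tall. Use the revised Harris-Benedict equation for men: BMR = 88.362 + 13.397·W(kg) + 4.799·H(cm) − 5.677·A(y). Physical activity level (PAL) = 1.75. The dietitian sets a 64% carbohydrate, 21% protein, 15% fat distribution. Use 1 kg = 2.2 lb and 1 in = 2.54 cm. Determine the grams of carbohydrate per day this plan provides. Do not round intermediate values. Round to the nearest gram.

Convert to metric: weight = 298 ÷ 2.2 = 135.4545 kg; height = (5×12 + 11) × 2.54 = 71 × 2.54 = 180.34 cm.
Harris-Benedict: BMR = 88.362 + 13.397(135.4545) + 4.799(180.34) − 5.677(54) = 2461.9402 kcal/day.
TEE = 2461.9402 × 1.75 = 4308.3954 kcal/day.
Carbohydrate energy = 64% × 4308.3954 = 2757.373 kcal.
Carbohydrate = 2757.373 ÷ 4 kcal/g = 689.3433 g.

689 g/day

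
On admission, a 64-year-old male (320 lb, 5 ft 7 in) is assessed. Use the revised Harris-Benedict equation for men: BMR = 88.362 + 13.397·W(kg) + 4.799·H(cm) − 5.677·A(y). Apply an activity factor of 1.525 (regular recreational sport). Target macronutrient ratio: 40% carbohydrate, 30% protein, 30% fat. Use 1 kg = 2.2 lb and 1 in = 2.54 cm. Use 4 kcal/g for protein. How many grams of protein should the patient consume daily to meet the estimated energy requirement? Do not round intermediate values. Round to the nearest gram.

285 g/day

Convert to metric: weight = 320 ÷ 2.2 = 145.4545 kg; height = (5×12 + 7) × 2.54 = 67 × 2.54 = 170.18 cm.
Harris-Benedict: BMR = 88.362 + 13.397(145.4545) + 4.799(170.18) − 5.677(64) = 2490.3824 kcal/day.
TEE = 2490.3824 × 1.525 = 3797.8331 kcal/day.
Protein energy = 30% × 3797.8331 = 1139.3499 kcal.
Protein = 1139.3499 ÷ 4 kcal/g = 284.8375 g.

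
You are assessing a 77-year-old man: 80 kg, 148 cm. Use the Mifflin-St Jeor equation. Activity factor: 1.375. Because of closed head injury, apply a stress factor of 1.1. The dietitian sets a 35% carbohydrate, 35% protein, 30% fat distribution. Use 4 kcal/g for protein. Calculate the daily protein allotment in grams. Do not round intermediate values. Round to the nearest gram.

Mifflin-St Jeor (male): BMR = 10(80) + 6.25(148) − 5(77) + 5 = 800 + 925 − 385 + 5 = 1345 kcal/day.
TEE = 1345 × 1.375 = 1849.375 kcal/day.
With stress factor 1.1: 1849.375 × 1.1 = 2034.3125 kcal/day.
Protein energy = 35% × 2034.3125 = 712.0094 kcal.
Protein = 712.0094 ÷ 4 kcal/g = 178.0023 g.

178 g/day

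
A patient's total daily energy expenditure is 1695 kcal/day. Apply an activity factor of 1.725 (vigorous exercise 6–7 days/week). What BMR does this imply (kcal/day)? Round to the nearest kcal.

BMR = TEE ÷ activity factor = 1695 ÷ 1.725 = 982.6087 kcal/day.

983 kcal/day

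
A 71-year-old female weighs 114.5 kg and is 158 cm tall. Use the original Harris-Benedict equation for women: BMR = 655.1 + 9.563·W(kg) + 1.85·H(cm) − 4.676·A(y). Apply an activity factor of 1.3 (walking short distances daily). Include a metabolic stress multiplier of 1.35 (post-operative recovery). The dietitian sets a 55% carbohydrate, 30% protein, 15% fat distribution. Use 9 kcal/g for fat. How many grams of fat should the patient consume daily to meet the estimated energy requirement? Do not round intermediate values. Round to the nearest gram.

50 g/day

Harris-Benedict: BMR = 655.1 + 9.563(114.5) + 1.85(158) − 4.676(71) = 1710.3675 kcal/day.
TEE = 1710.3675 × 1.3 = 2223.4778 kcal/day.
With stress factor 1.35: 2223.4778 × 1.35 = 3001.695 kcal/day.
Fat energy = 15% × 3001.695 = 450.2542 kcal.
Fat = 450.2542 ÷ 9 kcal/g = 50.0282 g.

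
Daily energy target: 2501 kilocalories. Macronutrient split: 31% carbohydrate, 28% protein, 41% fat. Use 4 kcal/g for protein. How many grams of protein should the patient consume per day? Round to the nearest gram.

175 g/day

Protein energy = 28% × 2501 = 700.28 kcal.
At 4 kcal/g: 700.28 ÷ 4 = 175.07 g.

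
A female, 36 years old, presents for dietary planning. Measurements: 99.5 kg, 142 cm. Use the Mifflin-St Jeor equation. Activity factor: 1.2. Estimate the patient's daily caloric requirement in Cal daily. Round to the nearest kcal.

Mifflin-St Jeor (female): BMR = 10(99.5) + 6.25(142) − 5(36) − 161 = 995 + 887.5 − 180 − 161 = 1541.5 kcal/day.
TEE = BMR × activity factor = 1541.5 × 1.2 = 1849.8 kcal/day.

1850 Cal daily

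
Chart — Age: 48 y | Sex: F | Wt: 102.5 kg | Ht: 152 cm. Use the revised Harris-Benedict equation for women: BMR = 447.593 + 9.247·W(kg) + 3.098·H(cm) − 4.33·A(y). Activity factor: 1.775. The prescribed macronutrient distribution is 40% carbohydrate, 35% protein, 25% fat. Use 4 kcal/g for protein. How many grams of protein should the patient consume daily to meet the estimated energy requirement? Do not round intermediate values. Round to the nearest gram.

Harris-Benedict: BMR = 447.593 + 9.247(102.5) + 3.098(152) − 4.33(48) = 1658.4665 kcal/day.
TEE = 1658.4665 × 1.775 = 2943.778 kcal/day.
Protein energy = 35% × 2943.778 = 1030.3223 kcal.
Protein = 1030.3223 ÷ 4 kcal/g = 257.5806 g.

258 g/day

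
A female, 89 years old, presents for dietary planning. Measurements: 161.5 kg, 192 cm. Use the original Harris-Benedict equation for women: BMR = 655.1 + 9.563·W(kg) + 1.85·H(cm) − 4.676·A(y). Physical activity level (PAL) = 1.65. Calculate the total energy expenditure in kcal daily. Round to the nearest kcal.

Harris-Benedict: BMR = 655.1 + 9.563(161.5) + 1.85(192) − 4.676(89) = 2138.5605 kcal/day.
TEE = BMR × activity factor = 2138.5605 × 1.65 = 3528.6248 kcal/day.

3529 kcal daily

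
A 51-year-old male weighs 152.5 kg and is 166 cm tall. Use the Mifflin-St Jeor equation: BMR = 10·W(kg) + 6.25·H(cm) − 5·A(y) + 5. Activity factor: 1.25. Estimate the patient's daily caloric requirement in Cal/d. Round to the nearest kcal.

Mifflin-St Jeor (male): BMR = 10(152.5) + 6.25(166) − 5(51) + 5 = 1525 + 1037.5 − 255 + 5 = 2312.5 kcal/day.
TEE = BMR × activity factor = 2312.5 × 1.25 = 2890.625 kcal/day.

2891 Cal/d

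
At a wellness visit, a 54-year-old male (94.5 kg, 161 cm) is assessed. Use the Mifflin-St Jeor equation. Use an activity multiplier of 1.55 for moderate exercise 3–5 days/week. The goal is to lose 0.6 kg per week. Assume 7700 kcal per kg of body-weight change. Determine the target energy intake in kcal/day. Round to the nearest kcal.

Mifflin-St Jeor (male): BMR = 10(94.5) + 6.25(161) − 5(54) + 5 = 945 + 1006.25 − 270 + 5 = 1686.25 kcal/day.
TEE = 1686.25 × 1.55 = 2613.6875 kcal/day.
Required daily deficit = 0.6 × 7700 ÷ 7 = 660 kcal/day.
Target intake = 2613.6875 − 660 = 1953.6875 kcal/day.

1954 kcal/day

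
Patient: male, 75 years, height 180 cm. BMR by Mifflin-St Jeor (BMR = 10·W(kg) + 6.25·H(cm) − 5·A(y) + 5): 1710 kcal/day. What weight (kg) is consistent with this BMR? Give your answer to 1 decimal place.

95.5 kg

1710 = 10·W + 6.25(180) − 5(75) + 5
10·W = 1710 − 755 = 955, so W = 95.5 kg.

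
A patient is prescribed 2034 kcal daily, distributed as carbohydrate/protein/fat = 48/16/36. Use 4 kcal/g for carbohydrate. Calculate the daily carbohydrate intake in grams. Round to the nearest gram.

244 g/day

Carbohydrate energy = 48% × 2034 = 976.32 kcal.
At 4 kcal/g: 976.32 ÷ 4 = 244.08 g.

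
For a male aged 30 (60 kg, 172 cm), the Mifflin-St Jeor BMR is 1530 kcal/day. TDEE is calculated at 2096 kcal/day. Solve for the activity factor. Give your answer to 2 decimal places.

Activity factor = TEE ÷ BMR = 2096 ÷ 1530 = 1.37.

1.37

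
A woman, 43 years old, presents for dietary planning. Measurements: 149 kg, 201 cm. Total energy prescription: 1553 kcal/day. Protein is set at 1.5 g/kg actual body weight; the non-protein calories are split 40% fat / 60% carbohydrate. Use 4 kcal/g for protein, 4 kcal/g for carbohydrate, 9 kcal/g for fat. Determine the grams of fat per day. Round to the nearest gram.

Protein = 1.5 × 149 = 223.5 g → 223.5 × 4 = 894 kcal.
Non-protein calories = 1553 − 894 = 659 kcal.
Fat: 40% × 659 = 263.6 kcal; carbohydrate: 395.4 kcal.
Fat: 263.6 kcal ÷ 9 kcal/g = 29.2889 g.

29 g/day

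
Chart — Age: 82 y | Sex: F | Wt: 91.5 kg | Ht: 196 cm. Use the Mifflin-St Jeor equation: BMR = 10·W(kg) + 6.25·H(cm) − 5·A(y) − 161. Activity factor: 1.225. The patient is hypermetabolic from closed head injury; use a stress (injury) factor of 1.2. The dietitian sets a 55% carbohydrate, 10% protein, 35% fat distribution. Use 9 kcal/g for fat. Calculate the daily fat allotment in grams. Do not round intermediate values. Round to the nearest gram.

Mifflin-St Jeor (female): BMR = 10(91.5) + 6.25(196) − 5(82) − 161 = 915 + 1225 − 410 − 161 = 1569 kcal/day.
TEE = 1569 × 1.225 = 1922.025 kcal/day.
With stress factor 1.2: 1922.025 × 1.2 = 2306.43 kcal/day.
Fat energy = 35% × 2306.43 = 807.2505 kcal.
Fat = 807.2505 ÷ 9 kcal/g = 89.6945 g.

90 g/day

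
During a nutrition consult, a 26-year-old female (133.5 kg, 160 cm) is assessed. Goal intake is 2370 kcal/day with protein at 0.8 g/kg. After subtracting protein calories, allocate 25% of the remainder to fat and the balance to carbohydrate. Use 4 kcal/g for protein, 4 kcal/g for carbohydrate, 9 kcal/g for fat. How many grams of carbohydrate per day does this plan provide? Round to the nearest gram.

Protein = 0.8 × 133.5 = 106.8 g → 106.8 × 4 = 427.2 kcal.
Non-protein calories = 2370 − 427.2 = 1942.8 kcal.
Fat: 25% × 1942.8 = 485.7 kcal; carbohydrate: 1457.1 kcal.
Carbohydrate: 1457.1 kcal ÷ 4 kcal/g = 364.275 g.

364 g/day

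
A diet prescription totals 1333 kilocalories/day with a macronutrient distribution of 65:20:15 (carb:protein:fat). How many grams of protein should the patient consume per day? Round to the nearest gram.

67 g/day

Protein energy = 20% × 1333 = 266.6 kcal.
At 4 kcal/g: 266.6 ÷ 4 = 66.65 g.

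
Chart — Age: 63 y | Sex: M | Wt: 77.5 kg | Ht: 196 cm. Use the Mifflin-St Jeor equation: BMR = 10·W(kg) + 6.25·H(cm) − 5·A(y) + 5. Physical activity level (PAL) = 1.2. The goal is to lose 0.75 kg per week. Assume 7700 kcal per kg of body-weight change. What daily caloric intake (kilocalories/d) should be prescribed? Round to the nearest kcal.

1203 kilocalories/d

Mifflin-St Jeor (male): BMR = 10(77.5) + 6.25(196) − 5(63) + 5 = 775 + 1225 − 315 + 5 = 1690 kcal/day.
TEE = 1690 × 1.2 = 2028 kcal/day.
Required daily deficit = 0.75 × 7700 ÷ 7 = 825 kcal/day.
Target intake = 2028 − 825 = 1203 kcal/day.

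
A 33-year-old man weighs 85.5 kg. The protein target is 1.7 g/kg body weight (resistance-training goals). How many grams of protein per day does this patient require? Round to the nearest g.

Protein = 1.7 g/kg × 85.5 kg = 145.35 g/day.

145 g/day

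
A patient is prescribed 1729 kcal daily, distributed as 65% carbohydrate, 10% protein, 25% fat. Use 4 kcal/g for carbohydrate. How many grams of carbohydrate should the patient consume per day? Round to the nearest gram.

281 g/day

Carbohydrate energy = 65% × 1729 = 1123.85 kcal.
At 4 kcal/g: 1123.85 ÷ 4 = 280.9625 g.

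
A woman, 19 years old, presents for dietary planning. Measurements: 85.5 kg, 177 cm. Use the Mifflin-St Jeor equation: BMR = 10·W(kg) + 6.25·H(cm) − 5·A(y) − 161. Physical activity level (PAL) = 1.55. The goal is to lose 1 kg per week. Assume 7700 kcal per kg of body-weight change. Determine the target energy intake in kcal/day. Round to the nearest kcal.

Mifflin-St Jeor (female): BMR = 10(85.5) + 6.25(177) − 5(19) − 161 = 855 + 1106.25 − 95 − 161 = 1705.25 kcal/day.
TEE = 1705.25 × 1.55 = 2643.1375 kcal/day.
Required daily deficit = 1 × 7700 ÷ 7 = 1100 kcal/day.
Target intake = 2643.1375 − 1100 = 1543.1375 kcal/day.

1543 kcal/day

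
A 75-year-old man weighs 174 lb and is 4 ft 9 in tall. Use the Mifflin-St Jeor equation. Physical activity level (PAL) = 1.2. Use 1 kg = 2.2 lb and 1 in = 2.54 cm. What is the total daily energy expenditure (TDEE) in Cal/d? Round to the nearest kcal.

1591 Cal/d

Convert to metric: weight = 174 ÷ 2.2 = 79.0909 kg; height = (4×12 + 9) × 2.54 = 57 × 2.54 = 144.78 cm.
Mifflin-St Jeor (male): BMR = 10(79.0909) + 6.25(144.78) − 5(75) + 5 = 790.9091 + 904.875 − 375 + 5 = 1325.7841 kcal/day.
TEE = BMR × activity factor = 1325.7841 × 1.2 = 1590.9409 kcal/day.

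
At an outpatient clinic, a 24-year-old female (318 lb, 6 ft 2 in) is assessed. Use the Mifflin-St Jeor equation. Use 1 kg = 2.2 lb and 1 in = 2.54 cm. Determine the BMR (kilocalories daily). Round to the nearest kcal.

2339 kilocalories daily

Convert to metric: weight = 318 ÷ 2.2 = 144.5455 kg; height = (6×12 + 2) × 2.54 = 74 × 2.54 = 187.96 cm.
Mifflin-St Jeor (female): BMR = 10(144.5455) + 6.25(187.96) − 5(24) − 161 = 1445.4545 + 1174.75 − 120 − 161 = 2339.2045 kcal/day.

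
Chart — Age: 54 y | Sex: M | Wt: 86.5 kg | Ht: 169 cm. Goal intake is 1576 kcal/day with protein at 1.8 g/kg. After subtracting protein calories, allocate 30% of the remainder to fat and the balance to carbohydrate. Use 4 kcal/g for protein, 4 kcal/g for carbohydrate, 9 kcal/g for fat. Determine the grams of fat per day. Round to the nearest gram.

32 g/day

Protein = 1.8 × 86.5 = 155.7 g → 155.7 × 4 = 622.8 kcal.
Non-protein calories = 1576 − 622.8 = 953.2 kcal.
Fat: 30% × 953.2 = 285.96 kcal; carbohydrate: 667.24 kcal.
Fat: 285.96 kcal ÷ 9 kcal/g = 31.7733 g.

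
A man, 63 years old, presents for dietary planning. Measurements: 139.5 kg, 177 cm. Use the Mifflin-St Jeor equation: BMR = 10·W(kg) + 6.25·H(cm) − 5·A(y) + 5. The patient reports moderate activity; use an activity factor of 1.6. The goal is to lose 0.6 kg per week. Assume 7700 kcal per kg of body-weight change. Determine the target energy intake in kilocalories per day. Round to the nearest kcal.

Mifflin-St Jeor (male): BMR = 10(139.5) + 6.25(177) − 5(63) + 5 = 1395 + 1106.25 − 315 + 5 = 2191.25 kcal/day.
TEE = 2191.25 × 1.6 = 3506 kcal/day.
Required daily deficit = 0.6 × 7700 ÷ 7 = 660 kcal/day.
Target intake = 3506 − 660 = 2846 kcal/day.

2846 kilocalories per day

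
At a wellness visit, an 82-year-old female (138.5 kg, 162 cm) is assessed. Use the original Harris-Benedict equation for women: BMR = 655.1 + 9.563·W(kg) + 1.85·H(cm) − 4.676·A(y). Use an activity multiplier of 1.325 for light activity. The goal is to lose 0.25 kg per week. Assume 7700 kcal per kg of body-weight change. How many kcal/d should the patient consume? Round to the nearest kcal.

Harris-Benedict: BMR = 655.1 + 9.563(138.5) + 1.85(162) − 4.676(82) = 1895.8435 kcal/day.
TEE = 1895.8435 × 1.325 = 2511.9926 kcal/day.
Required daily deficit = 0.25 × 7700 ÷ 7 = 275 kcal/day.
Target intake = 2511.9926 − 275 = 2236.9926 kcal/day.

2237 kcal/d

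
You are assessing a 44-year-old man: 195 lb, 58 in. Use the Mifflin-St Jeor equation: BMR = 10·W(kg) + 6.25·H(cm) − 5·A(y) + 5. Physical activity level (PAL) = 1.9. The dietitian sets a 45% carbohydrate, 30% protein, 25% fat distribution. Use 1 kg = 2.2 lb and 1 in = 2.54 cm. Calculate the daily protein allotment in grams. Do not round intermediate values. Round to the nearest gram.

227 g/day

Convert to metric: weight = 195 ÷ 2.2 = 88.6364 kg; height = 58 × 2.54 = 147.32 cm.
Mifflin-St Jeor (male): BMR = 10(88.6364) + 6.25(147.32) − 5(44) + 5 = 886.3636 + 920.75 − 220 + 5 = 1592.1136 kcal/day.
TEE = 1592.1136 × 1.9 = 3025.0159 kcal/day.
Protein energy = 30% × 3025.0159 = 907.5048 kcal.
Protein = 907.5048 ÷ 4 kcal/g = 226.8762 g.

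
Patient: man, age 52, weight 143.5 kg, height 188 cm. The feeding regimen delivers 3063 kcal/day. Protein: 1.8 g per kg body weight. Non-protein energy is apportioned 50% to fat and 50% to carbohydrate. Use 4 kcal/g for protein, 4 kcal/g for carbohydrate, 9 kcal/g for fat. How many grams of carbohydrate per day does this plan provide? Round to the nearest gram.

254 g/day

Protein = 1.8 × 143.5 = 258.3 g → 258.3 × 4 = 1033.2 kcal.
Non-protein calories = 3063 − 1033.2 = 2029.8 kcal.
Fat: 50% × 2029.8 = 1014.9 kcal; carbohydrate: 1014.9 kcal.
Carbohydrate: 1014.9 kcal ÷ 4 kcal/g = 253.725 g.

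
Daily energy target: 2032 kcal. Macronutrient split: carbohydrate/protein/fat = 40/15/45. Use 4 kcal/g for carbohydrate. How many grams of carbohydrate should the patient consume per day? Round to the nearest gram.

Carbohydrate energy = 40% × 2032 = 812.8 kcal.
At 4 kcal/g: 812.8 ÷ 4 = 203.2 g.

203 g/day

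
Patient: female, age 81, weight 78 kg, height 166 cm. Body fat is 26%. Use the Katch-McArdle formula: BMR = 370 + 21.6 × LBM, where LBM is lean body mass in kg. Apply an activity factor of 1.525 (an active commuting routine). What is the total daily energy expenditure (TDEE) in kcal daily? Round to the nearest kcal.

LBM = 78 × (1 − 0.26) = 57.72 kg. Katch-McArdle: BMR = 370 + 21.6 × 57.72 = 1616.752 kcal/day.
TEE = BMR × activity factor = 1616.752 × 1.525 = 2465.5468 kcal/day.

2466 kcal daily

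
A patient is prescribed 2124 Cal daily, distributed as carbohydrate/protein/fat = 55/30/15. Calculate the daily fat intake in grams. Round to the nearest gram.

35 g/day

Fat energy = 15% × 2124 = 318.6 kcal.
At 9 kcal/g: 318.6 ÷ 9 = 35.4 g.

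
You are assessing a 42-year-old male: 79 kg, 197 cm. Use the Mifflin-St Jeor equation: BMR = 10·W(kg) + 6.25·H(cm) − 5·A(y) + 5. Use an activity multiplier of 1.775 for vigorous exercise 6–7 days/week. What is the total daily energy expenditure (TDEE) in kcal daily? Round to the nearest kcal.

Mifflin-St Jeor (male): BMR = 10(79) + 6.25(197) − 5(42) + 5 = 790 + 1231.25 − 210 + 5 = 1816.25 kcal/day.
TEE = BMR × activity factor = 1816.25 × 1.775 = 3223.8438 kcal/day.

3224 kcal daily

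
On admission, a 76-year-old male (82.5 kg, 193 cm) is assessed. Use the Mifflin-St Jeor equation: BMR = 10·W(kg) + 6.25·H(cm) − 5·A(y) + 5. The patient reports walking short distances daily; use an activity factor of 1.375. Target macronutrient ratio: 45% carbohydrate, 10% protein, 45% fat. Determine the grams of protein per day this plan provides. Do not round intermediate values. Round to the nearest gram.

57 g/day

Mifflin-St Jeor (male): BMR = 10(82.5) + 6.25(193) − 5(76) + 5 = 825 + 1206.25 − 380 + 5 = 1656.25 kcal/day.
TEE = 1656.25 × 1.375 = 2277.3438 kcal/day.
Protein energy = 10% × 2277.3438 = 227.7344 kcal.
Protein = 227.7344 ÷ 4 kcal/g = 56.9336 g.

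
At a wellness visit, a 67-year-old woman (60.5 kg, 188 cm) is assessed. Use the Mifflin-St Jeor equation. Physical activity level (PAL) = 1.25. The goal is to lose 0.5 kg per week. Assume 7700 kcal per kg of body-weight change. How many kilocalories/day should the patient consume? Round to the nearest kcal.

1055 kilocalories/day

Mifflin-St Jeor (female): BMR = 10(60.5) + 6.25(188) − 5(67) − 161 = 605 + 1175 − 335 − 161 = 1284 kcal/day.
TEE = 1284 × 1.25 = 1605 kcal/day.
Required daily deficit = 0.5 × 7700 ÷ 7 = 550 kcal/day.
Target intake = 1605 − 550 = 1055 kcal/day.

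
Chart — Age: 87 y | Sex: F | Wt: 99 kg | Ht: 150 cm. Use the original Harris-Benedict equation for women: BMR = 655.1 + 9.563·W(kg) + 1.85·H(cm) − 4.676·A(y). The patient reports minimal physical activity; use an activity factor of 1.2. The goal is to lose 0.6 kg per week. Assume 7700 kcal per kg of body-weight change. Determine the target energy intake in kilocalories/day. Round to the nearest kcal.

Harris-Benedict: BMR = 655.1 + 9.563(99) + 1.85(150) − 4.676(87) = 1472.525 kcal/day.
TEE = 1472.525 × 1.2 = 1767.03 kcal/day.
Required daily deficit = 0.6 × 7700 ÷ 7 = 660 kcal/day.
Target intake = 1767.03 − 660 = 1107.03 kcal/day.

1107 kilocalories/day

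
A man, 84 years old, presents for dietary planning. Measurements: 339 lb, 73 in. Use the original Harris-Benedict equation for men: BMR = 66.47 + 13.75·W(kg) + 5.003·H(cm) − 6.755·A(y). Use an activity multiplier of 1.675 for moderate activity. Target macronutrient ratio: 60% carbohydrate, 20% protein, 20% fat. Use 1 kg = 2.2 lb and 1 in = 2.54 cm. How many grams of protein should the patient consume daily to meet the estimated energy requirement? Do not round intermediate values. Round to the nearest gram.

213 g/day

Convert to metric: weight = 339 ÷ 2.2 = 154.0909 kg; height = 73 × 2.54 = 185.42 cm.
Harris-Benedict: BMR = 66.47 + 13.75(154.0909) + 5.003(185.42) − 6.755(84) = 2545.4563 kcal/day.
TEE = 2545.4563 × 1.675 = 4263.6392 kcal/day.
Protein energy = 20% × 4263.6392 = 852.7278 kcal.
Protein = 852.7278 ÷ 4 kcal/g = 213.182 g.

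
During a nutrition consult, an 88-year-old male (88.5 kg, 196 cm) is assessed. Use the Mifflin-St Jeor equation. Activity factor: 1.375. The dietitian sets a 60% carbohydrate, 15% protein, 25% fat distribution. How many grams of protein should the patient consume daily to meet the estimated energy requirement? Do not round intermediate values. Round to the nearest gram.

Mifflin-St Jeor (male): BMR = 10(88.5) + 6.25(196) − 5(88) + 5 = 885 + 1225 − 440 + 5 = 1675 kcal/day.
TEE = 1675 × 1.375 = 2303.125 kcal/day.
Protein energy = 15% × 2303.125 = 345.4688 kcal.
Protein = 345.4688 ÷ 4 kcal/g = 86.3672 g.

86 g/day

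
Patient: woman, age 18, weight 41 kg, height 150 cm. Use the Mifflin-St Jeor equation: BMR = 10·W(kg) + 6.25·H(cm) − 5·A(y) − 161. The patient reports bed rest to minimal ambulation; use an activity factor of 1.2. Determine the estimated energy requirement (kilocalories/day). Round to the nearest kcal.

1316 kilocalories/day

Mifflin-St Jeor (female): BMR = 10(41) + 6.25(150) − 5(18) − 161 = 410 + 937.5 − 90 − 161 = 1096.5 kcal/day.
TEE = BMR × activity factor = 1096.5 × 1.2 = 1315.8 kcal/day.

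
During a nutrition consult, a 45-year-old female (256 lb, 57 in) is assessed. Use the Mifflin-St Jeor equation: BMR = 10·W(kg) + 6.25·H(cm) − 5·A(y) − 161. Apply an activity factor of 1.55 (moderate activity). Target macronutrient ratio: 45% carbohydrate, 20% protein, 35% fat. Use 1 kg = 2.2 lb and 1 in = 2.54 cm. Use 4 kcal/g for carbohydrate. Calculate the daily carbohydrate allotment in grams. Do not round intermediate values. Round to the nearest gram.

Convert to metric: weight = 256 ÷ 2.2 = 116.3636 kg; height = 57 × 2.54 = 144.78 cm.
Mifflin-St Jeor (female): BMR = 10(116.3636) + 6.25(144.78) − 5(45) − 161 = 1163.6364 + 904.875 − 225 − 161 = 1682.5114 kcal/day.
TEE = 1682.5114 × 1.55 = 2607.8926 kcal/day.
Carbohydrate energy = 45% × 2607.8926 = 1173.5517 kcal.
Carbohydrate = 1173.5517 ÷ 4 kcal/g = 293.3879 g.

293 g/day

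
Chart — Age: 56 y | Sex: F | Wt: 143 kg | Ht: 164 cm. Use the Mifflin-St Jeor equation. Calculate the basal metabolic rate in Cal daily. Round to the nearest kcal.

2014 Cal daily

Mifflin-St Jeor (female): BMR = 10(143) + 6.25(164) − 5(56) − 161 = 1430 + 1025 − 280 − 161 = 2014 kcal/day.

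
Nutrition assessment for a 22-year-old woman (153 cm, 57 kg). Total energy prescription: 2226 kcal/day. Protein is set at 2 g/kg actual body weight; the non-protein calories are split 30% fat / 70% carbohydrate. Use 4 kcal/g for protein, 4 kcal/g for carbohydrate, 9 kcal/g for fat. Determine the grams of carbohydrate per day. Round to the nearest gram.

Protein = 2 × 57 = 114 g → 114 × 4 = 456 kcal.
Non-protein calories = 2226 − 456 = 1770 kcal.
Fat: 30% × 1770 = 531 kcal; carbohydrate: 1239 kcal.
Carbohydrate: 1239 kcal ÷ 4 kcal/g = 309.75 g.

310 g/day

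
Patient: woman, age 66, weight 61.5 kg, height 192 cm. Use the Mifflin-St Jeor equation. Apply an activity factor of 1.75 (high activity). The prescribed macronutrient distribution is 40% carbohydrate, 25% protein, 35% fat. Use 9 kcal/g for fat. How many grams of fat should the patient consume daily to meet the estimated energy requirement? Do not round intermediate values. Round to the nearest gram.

90 g/day

Mifflin-St Jeor (female): BMR = 10(61.5) + 6.25(192) − 5(66) − 161 = 615 + 1200 − 330 − 161 = 1324 kcal/day.
TEE = 1324 × 1.75 = 2317 kcal/day.
Fat energy = 35% × 2317 = 810.95 kcal.
Fat = 810.95 ÷ 9 kcal/g = 90.1056 g.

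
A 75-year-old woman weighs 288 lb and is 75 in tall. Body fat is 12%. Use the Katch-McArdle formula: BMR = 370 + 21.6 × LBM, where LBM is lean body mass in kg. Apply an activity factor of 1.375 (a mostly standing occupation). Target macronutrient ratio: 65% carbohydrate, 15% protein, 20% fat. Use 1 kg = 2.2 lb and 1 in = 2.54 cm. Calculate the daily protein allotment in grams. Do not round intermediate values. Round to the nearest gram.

147 g/day

Convert to metric: weight = 288 ÷ 2.2 = 130.9091 kg; height = 75 × 2.54 = 190.5 cm.
LBM = 130.9091 × (1 − 0.12) = 115.2 kg. Katch-McArdle: BMR = 370 + 21.6 × 115.2 = 2858.32 kcal/day.
TEE = 2858.32 × 1.375 = 3930.19 kcal/day.
Protein energy = 15% × 3930.19 = 589.5285 kcal.
Protein = 589.5285 ÷ 4 kcal/g = 147.3821 g.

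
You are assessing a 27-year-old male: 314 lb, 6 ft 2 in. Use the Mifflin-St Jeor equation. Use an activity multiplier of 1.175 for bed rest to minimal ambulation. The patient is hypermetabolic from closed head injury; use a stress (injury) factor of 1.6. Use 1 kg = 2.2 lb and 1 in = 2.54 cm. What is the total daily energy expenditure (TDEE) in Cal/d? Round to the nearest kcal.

Convert to metric: weight = 314 ÷ 2.2 = 142.7273 kg; height = (6×12 + 2) × 2.54 = 74 × 2.54 = 187.96 cm.
Mifflin-St Jeor (male): BMR = 10(142.7273) + 6.25(187.96) − 5(27) + 5 = 1427.2727 + 1174.75 − 135 + 5 = 2472.0227 kcal/day.
TEE = BMR × activity factor = 2472.0227 × 1.175 = 2904.6267 kcal/day.
Apply stress factor: 2904.6267 × 1.6 = 4647.4027 kcal/day.

4647 Cal/d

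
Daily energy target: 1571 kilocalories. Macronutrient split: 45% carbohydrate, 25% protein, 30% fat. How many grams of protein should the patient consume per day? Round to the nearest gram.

98 g/day

Protein energy = 25% × 1571 = 392.75 kcal.
At 4 kcal/g: 392.75 ÷ 4 = 98.1875 g.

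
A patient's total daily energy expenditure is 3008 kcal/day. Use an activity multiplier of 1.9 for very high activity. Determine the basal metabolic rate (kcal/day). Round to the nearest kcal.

BMR = TEE ÷ activity factor = 3008 ÷ 1.9 = 1583.1579 kcal/day.

1583 kcal/day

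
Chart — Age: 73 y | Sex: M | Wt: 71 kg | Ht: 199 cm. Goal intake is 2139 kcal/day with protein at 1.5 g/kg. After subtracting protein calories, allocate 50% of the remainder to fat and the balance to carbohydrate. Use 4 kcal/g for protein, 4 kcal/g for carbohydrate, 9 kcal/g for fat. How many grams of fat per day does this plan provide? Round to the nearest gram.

Protein = 1.5 × 71 = 106.5 g → 106.5 × 4 = 426 kcal.
Non-protein calories = 2139 − 426 = 1713 kcal.
Fat: 50% × 1713 = 856.5 kcal; carbohydrate: 856.5 kcal.
Fat: 856.5 kcal ÷ 9 kcal/g = 95.1667 g.

95 g/day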